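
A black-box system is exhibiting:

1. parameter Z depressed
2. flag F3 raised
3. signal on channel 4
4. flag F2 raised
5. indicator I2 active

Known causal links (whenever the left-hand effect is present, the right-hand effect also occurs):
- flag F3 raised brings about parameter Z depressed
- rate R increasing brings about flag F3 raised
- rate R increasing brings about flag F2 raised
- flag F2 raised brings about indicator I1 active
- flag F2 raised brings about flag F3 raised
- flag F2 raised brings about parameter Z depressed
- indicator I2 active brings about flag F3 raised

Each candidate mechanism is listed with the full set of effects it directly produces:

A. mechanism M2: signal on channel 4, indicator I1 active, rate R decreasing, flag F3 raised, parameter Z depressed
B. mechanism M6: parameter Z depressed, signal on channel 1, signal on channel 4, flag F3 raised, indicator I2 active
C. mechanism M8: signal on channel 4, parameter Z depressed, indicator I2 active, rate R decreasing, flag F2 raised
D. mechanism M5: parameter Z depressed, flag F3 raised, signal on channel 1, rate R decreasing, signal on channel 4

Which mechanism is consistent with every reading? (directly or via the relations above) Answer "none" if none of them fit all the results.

Testing each hypothesis:
(A) mechanism M2 — parameter Z depressed ✓; flag F3 raised ✓; signal on channel 4 ✓; flag F2 raised ✗; indicator I2 active ✗
(B) mechanism M6 — does not account for flag F2 raised
(C) mechanism M8 — accounts for every observation (flag F3 raised by flag F2 raised → flag F3 raised)
(D) mechanism M5 — parameter Z depressed ✓; flag F3 raised ✓; signal on channel 4 ✓; flag F2 raised ✗; indicator I2 active ✗
Only (C) is consistent with every observation.

C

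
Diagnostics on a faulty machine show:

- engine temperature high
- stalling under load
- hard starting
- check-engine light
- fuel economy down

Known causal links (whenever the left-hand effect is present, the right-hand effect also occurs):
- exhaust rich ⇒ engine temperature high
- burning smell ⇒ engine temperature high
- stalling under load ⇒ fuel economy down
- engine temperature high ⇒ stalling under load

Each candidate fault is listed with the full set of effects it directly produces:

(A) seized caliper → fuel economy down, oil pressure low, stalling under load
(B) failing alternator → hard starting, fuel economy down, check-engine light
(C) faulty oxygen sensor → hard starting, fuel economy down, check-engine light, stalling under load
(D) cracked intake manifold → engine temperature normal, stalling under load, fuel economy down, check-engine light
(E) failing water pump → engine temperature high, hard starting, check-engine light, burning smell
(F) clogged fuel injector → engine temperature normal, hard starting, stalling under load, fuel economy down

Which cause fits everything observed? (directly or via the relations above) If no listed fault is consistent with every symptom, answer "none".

Per-candidate check:
(A) seized caliper — engine temperature high miss; stalling under load match; hard starting miss; check-engine light miss; fuel economy down match
(B) failing alternator — does not account for engine temperature high, stalling under load
(C) faulty oxygen sensor — does not account for engine temperature high
(D) cracked intake manifold — engine temperature high miss; stalling under load match; hard starting miss; check-engine light match; fuel economy down match
(E) failing water pump — engine temperature high match; stalling under load match (by engine temperature high → stalling under load); hard starting match; check-engine light match; fuel economy down match (by engine temperature high → stalling under load → fuel economy down)
(F) clogged fuel injector — fails on engine temperature high, check-engine light (predicts engine temperature normal, not engine temperature high)
Only (E) is consistent with every observation.

E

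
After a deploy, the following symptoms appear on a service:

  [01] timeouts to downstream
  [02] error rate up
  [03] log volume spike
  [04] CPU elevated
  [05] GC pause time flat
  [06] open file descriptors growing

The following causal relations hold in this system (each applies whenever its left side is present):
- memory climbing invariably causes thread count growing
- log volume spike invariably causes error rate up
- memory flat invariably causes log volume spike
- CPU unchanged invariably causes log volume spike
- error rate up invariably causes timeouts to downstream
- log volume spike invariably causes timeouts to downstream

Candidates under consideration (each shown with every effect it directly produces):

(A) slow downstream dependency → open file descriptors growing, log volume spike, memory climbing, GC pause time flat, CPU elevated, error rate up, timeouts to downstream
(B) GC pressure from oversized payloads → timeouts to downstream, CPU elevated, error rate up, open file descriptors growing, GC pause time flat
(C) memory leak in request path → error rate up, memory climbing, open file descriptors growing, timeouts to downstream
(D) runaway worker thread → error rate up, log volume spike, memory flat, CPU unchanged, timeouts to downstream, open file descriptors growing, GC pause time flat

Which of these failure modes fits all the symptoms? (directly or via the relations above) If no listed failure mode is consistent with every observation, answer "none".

A

Checking each candidate against the observations:
(A) slow downstream dependency — timeouts to downstream yes; error rate up yes; log volume spike yes; CPU elevated yes; GC pause time flat yes; open file descriptors growing yes
(B) GC pressure from oversized payloads — timeouts to downstream yes; error rate up yes; log volume spike NO; CPU elevated yes; GC pause time flat yes; open file descriptors growing yes
(C) memory leak in request path — timeouts to downstream yes; error rate up yes; log volume spike NO; CPU elevated NO; GC pause time flat NO; open file descriptors growing yes
(D) runaway worker thread — fails on CPU elevated (predicts CPU unchanged, not CPU elevated)
Only (A) is consistent with every observation.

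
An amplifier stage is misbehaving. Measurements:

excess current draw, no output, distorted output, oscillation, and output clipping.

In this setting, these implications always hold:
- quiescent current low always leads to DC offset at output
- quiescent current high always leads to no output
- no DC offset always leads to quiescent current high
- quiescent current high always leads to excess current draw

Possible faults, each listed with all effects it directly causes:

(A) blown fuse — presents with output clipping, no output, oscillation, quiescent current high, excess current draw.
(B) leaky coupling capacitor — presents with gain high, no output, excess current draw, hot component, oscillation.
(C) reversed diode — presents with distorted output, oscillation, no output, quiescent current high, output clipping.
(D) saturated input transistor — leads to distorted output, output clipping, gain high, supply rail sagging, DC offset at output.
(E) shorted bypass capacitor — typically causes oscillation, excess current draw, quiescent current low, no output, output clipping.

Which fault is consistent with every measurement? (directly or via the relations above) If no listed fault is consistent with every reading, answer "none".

Per-candidate check:
(A) blown fuse — excess current draw match; no output match; distorted output miss; oscillation match; output clipping match
(B) leaky coupling capacitor — excess current draw match; no output match; distorted output miss; oscillation match; output clipping miss
(C) reversed diode — accounts for every observation (excess current draw through quiescent current high → excess current draw)
(D) saturated input transistor — excess current draw miss; no output miss; distorted output match; oscillation miss; output clipping match
(E) shorted bypass capacitor — does not account for distorted output
(C) alone accounts for all the evidence.

C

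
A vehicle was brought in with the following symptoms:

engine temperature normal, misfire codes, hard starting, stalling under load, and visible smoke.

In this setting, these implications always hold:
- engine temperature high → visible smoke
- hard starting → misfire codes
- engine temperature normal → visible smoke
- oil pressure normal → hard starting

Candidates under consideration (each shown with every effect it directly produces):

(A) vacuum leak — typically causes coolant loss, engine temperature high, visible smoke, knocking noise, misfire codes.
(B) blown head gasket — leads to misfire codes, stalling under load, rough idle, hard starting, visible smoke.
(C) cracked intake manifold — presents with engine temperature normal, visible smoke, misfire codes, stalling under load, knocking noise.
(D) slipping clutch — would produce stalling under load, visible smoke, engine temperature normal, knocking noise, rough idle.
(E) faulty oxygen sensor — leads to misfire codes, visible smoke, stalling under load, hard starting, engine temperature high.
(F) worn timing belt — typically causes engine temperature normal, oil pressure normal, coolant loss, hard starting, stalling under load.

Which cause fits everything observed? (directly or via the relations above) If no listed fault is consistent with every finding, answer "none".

F

Checking each candidate against the observations:
(A) vacuum leak — fails on engine temperature normal, hard starting, stalling under load (predicts engine temperature high, not engine temperature normal)
(B) blown head gasket — does not account for engine temperature normal
(C) cracked intake manifold — does not account for hard starting
(D) slipping clutch — does not account for misfire codes, hard starting
(E) faulty oxygen sensor — fails on engine temperature normal (predicts engine temperature high, not engine temperature normal)
(F) worn timing belt — accounts for every observation (misfire codes via hard starting → misfire codes)
(F) is the only candidate with no mismatches.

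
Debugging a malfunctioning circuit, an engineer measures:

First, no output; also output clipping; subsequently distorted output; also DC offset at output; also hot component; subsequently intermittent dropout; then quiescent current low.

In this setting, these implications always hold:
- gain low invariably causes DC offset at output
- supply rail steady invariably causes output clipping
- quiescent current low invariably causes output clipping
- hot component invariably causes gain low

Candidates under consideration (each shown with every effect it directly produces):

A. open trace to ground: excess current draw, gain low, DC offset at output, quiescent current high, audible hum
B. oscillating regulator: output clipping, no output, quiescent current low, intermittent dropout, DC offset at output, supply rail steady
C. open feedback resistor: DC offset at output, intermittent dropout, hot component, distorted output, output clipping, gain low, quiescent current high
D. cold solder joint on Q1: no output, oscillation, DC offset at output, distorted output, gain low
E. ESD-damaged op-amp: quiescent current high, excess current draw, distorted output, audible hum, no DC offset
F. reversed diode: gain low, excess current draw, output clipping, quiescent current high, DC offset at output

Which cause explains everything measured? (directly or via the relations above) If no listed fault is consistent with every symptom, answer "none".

Per-candidate check:
(A) open trace to ground — fails on no output, output clipping, distorted output, hot component, intermittent dropout, quiescent current low (predicts quiescent current high, not quiescent current low)
(B) oscillating regulator — does not account for distorted output, hot component
(C) open feedback resistor — fails on no output, quiescent current low (predicts quiescent current high, not quiescent current low)
(D) cold solder joint on Q1 — no output match; output clipping miss; distorted output match; DC offset at output match; hot component miss; intermittent dropout miss; quiescent current low miss
(E) ESD-damaged op-amp — fails on no output, output clipping, DC offset at output, hot component, intermittent dropout, quiescent current low (predicts no DC offset, not DC offset at output; predicts quiescent current high, not quiescent current low)
(F) reversed diode — fails on no output, distorted output, hot component, intermittent dropout, quiescent current low (predicts quiescent current high, not quiescent current low)
None of the listed candidates fits everything.

none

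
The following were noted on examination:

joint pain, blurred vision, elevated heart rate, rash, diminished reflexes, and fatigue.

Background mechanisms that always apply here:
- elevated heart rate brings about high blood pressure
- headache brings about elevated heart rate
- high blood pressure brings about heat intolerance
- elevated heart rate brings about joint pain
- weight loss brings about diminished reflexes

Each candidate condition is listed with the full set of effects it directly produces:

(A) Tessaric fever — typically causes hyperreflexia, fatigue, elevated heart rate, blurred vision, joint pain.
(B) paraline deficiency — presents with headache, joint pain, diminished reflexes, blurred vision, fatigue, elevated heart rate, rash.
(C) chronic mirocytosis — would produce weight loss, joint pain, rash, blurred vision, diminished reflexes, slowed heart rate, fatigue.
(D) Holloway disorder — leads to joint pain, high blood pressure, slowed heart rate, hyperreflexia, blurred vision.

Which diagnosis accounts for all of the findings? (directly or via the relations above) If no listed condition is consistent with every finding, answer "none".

B

Per-candidate check:
(A) Tessaric fever — joint pain yes; blurred vision yes; elevated heart rate yes; rash NO; diminished reflexes NO; fatigue yes
(B) paraline deficiency — joint pain yes; blurred vision yes; elevated heart rate yes; rash yes; diminished reflexes yes; fatigue yes
(C) chronic mirocytosis — joint pain yes; blurred vision yes; elevated heart rate NO; rash yes; diminished reflexes yes; fatigue yes
(D) Holloway disorder — fails on elevated heart rate, rash, diminished reflexes, fatigue (predicts slowed heart rate, not elevated heart rate; predicts hyperreflexia, not diminished reflexes)
(B) is the only candidate with no mismatches.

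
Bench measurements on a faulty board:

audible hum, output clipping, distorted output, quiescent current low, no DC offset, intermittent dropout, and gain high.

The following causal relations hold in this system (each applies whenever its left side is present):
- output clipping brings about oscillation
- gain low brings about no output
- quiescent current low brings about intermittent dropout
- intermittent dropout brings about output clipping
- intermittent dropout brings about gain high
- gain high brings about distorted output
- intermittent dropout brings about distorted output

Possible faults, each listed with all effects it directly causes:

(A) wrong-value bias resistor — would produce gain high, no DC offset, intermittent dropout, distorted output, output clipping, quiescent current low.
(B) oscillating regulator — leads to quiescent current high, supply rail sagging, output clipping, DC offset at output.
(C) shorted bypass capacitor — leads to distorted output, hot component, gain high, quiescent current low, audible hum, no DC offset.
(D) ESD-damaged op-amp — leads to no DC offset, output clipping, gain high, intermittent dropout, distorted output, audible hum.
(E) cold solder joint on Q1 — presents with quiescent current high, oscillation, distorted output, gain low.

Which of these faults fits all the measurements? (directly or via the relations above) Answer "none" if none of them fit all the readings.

Checking each candidate against the observations:
(A) wrong-value bias resistor — audible hum miss; output clipping match; distorted output match; quiescent current low match; no DC offset match; intermittent dropout match; gain high match
(B) oscillating regulator — audible hum miss; output clipping match; distorted output miss; quiescent current low miss; no DC offset miss; intermittent dropout miss; gain high miss
(C) shorted bypass capacitor — accounts for every observation (output clipping through quiescent current low → intermittent dropout → output clipping)
(D) ESD-damaged op-amp — does not account for quiescent current low
(E) cold solder joint on Q1 — fails on audible hum, output clipping, quiescent current low, no DC offset, intermittent dropout, gain high (predicts quiescent current high, not quiescent current low; predicts gain low, not gain high)
(C) alone accounts for all the evidence.

C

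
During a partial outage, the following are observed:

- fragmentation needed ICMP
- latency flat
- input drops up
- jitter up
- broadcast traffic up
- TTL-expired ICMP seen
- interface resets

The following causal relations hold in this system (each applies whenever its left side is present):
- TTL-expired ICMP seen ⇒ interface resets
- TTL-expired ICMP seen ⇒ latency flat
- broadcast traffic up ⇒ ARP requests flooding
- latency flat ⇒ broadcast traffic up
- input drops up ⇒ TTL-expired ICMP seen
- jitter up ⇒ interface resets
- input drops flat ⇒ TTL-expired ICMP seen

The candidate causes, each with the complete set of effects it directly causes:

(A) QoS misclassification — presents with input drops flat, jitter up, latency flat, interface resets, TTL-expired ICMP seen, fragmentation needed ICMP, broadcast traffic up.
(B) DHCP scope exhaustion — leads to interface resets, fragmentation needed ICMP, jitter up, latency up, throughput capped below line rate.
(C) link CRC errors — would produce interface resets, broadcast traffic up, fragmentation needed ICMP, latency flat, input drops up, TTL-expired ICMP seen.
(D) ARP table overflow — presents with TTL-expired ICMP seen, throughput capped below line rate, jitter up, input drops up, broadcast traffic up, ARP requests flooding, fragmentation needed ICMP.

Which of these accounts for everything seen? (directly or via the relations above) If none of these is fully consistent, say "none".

D

Per-candidate check:
(A) QoS misclassification — fails on input drops up (predicts input drops flat, not input drops up)
(B) DHCP scope exhaustion — fragmentation needed ICMP +; latency flat -; input drops up -; jitter up +; broadcast traffic up -; TTL-expired ICMP seen -; interface resets +
(C) link CRC errors — fragmentation needed ICMP +; latency flat +; input drops up +; jitter up -; broadcast traffic up +; TTL-expired ICMP seen +; interface resets +
(D) ARP table overflow — fragmentation needed ICMP +; latency flat + (through TTL-expired ICMP seen → latency flat); input drops up +; jitter up +; broadcast traffic up +; TTL-expired ICMP seen +; interface resets + (through jitter up → interface resets)
(D) is the only candidate with no mismatches.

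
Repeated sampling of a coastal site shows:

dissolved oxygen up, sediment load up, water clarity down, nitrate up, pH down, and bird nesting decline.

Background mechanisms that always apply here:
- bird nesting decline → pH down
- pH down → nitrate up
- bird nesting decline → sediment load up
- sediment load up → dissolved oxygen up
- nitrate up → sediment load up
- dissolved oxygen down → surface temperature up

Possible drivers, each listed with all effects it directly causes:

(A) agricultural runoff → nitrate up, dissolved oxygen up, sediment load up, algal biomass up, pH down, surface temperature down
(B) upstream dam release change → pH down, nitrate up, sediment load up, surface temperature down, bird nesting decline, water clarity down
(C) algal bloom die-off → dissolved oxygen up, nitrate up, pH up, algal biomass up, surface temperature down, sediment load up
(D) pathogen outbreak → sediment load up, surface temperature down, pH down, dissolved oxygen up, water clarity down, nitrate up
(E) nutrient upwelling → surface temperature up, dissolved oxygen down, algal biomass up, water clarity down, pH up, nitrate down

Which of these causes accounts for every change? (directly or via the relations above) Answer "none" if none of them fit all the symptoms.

B

For each candidate, compare predicted effects to what was observed:
(A) agricultural runoff — dissolved oxygen up +; sediment load up +; water clarity down -; nitrate up +; pH down +; bird nesting decline -
(B) upstream dam release change — accounts for every observation (dissolved oxygen up through sediment load up → dissolved oxygen up)
(C) algal bloom die-off — dissolved oxygen up +; sediment load up +; water clarity down -; nitrate up +; pH down -; bird nesting decline -
(D) pathogen outbreak — dissolved oxygen up +; sediment load up +; water clarity down +; nitrate up +; pH down +; bird nesting decline -
(E) nutrient upwelling — dissolved oxygen up -; sediment load up -; water clarity down +; nitrate up -; pH down -; bird nesting decline -
(B) alone accounts for all the evidence.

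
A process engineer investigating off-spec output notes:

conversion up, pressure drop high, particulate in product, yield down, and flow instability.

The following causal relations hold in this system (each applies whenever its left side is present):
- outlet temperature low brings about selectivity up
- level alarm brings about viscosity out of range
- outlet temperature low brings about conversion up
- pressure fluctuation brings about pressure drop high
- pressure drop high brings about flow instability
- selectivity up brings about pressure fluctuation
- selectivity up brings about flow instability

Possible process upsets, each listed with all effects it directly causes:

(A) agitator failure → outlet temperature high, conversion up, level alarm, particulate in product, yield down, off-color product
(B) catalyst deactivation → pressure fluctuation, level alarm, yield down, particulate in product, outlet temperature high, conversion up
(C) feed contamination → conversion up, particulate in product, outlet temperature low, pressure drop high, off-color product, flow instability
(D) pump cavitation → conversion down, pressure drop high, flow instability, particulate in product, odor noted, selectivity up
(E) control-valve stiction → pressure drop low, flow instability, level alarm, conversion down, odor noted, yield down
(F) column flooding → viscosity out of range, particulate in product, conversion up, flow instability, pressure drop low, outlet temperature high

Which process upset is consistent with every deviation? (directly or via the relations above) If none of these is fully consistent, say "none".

B

For each candidate, compare predicted effects to what was observed:
(A) agitator failure — does not account for pressure drop high, flow instability
(B) catalyst deactivation — conversion up match; pressure drop high match (by pressure fluctuation → pressure drop high); particulate in product match; yield down match; flow instability match (by pressure fluctuation → pressure drop high → flow instability)
(C) feed contamination — conversion up match; pressure drop high match; particulate in product match; yield down miss; flow instability match
(D) pump cavitation — conversion up miss; pressure drop high match; particulate in product match; yield down miss; flow instability match
(E) control-valve stiction — conversion up miss; pressure drop high miss; particulate in product miss; yield down match; flow instability match
(F) column flooding — fails on pressure drop high, yield down (predicts pressure drop low, not pressure drop high)
(B) is the only candidate with no mismatches.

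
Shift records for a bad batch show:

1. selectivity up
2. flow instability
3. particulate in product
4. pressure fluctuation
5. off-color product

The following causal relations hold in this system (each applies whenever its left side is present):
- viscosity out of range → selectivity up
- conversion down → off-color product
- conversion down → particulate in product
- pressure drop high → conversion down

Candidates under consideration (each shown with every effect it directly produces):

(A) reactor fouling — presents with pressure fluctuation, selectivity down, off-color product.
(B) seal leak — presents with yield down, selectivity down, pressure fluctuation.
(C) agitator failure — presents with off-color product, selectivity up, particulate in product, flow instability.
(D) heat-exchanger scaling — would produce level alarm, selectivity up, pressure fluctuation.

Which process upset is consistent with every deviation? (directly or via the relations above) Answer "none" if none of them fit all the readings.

Checking each candidate against the observations:
(A) reactor fouling — fails on selectivity up, flow instability, particulate in product (predicts selectivity down, not selectivity up)
(B) seal leak — fails on selectivity up, flow instability, particulate in product, off-color product (predicts selectivity down, not selectivity up)
(C) agitator failure — selectivity up +; flow instability +; particulate in product +; pressure fluctuation -; off-color product +
(D) heat-exchanger scaling — does not account for flow instability, particulate in product, off-color product
Every candidate fails on at least one observation.

none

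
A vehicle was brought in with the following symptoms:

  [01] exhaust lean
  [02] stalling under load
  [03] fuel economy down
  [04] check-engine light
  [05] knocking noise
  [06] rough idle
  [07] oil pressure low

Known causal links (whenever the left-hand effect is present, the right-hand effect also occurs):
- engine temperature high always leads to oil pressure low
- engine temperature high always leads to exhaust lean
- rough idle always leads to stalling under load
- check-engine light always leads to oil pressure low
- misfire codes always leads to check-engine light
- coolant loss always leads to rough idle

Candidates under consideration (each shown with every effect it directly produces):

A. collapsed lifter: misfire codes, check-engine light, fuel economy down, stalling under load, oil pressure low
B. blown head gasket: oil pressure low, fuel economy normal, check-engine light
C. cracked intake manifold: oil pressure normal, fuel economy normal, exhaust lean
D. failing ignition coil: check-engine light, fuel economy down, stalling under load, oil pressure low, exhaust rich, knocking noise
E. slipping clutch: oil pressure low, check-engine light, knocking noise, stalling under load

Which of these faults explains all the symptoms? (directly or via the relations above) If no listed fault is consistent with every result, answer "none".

none

Checking each candidate against the observations:
(A) collapsed lifter — does not account for exhaust lean, knocking noise, rough idle
(B) blown head gasket — fails on exhaust lean, stalling under load, fuel economy down, knocking noise, rough idle (predicts fuel economy normal, not fuel economy down)
(C) cracked intake manifold — exhaust lean match; stalling under load miss; fuel economy down miss; check-engine light miss; knocking noise miss; rough idle miss; oil pressure low miss
(D) failing ignition coil — fails on exhaust lean, rough idle (predicts exhaust rich, not exhaust lean)
(E) slipping clutch — exhaust lean miss; stalling under load match; fuel economy down miss; check-engine light match; knocking noise match; rough idle miss; oil pressure low match
Every candidate fails on at least one observation.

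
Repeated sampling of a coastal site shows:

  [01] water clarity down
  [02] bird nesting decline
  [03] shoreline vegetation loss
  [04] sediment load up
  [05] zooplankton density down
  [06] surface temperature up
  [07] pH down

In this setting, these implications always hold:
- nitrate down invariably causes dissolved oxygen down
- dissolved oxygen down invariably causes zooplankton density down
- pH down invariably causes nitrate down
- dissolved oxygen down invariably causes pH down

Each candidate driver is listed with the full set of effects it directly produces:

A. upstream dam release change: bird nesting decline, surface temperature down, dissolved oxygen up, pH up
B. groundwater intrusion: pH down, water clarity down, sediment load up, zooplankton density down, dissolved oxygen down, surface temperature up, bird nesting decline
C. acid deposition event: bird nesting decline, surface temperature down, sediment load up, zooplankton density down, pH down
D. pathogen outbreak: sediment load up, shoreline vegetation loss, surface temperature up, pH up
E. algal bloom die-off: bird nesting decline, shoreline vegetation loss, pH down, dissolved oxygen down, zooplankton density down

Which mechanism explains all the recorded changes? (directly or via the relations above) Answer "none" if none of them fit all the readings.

For each candidate, compare predicted effects to what was observed:
(A) upstream dam release change — fails on water clarity down, shoreline vegetation loss, sediment load up, zooplankton density down, surface temperature up, pH down (predicts surface temperature down, not surface temperature up; predicts pH up, not pH down)
(B) groundwater intrusion — does not account for shoreline vegetation loss
(C) acid deposition event — fails on water clarity down, shoreline vegetation loss, surface temperature up (predicts surface temperature down, not surface temperature up)
(D) pathogen outbreak — fails on water clarity down, bird nesting decline, zooplankton density down, pH down (predicts pH up, not pH down)
(E) algal bloom die-off — water clarity down -; bird nesting decline +; shoreline vegetation loss +; sediment load up -; zooplankton density down +; surface temperature up -; pH down +
Every candidate fails on at least one observation.

none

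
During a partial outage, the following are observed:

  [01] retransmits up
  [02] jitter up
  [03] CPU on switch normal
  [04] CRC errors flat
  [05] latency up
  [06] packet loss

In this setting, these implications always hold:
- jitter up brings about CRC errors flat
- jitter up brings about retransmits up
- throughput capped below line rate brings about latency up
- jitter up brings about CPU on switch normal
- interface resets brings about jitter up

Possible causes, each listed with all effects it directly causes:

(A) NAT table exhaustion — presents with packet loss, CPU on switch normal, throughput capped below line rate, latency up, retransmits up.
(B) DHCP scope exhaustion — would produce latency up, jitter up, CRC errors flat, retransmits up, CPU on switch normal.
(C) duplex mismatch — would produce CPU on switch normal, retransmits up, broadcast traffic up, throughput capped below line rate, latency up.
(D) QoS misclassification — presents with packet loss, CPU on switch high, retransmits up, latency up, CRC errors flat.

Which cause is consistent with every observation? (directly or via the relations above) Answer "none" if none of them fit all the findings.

none

Checking each candidate against the observations:
(A) NAT table exhaustion — does not account for jitter up, CRC errors flat
(B) DHCP scope exhaustion — does not account for packet loss
(C) duplex mismatch — retransmits up +; jitter up -; CPU on switch normal +; CRC errors flat -; latency up +; packet loss -
(D) QoS misclassification — fails on jitter up, CPU on switch normal (predicts CPU on switch high, not CPU on switch normal)
Every candidate fails on at least one observation.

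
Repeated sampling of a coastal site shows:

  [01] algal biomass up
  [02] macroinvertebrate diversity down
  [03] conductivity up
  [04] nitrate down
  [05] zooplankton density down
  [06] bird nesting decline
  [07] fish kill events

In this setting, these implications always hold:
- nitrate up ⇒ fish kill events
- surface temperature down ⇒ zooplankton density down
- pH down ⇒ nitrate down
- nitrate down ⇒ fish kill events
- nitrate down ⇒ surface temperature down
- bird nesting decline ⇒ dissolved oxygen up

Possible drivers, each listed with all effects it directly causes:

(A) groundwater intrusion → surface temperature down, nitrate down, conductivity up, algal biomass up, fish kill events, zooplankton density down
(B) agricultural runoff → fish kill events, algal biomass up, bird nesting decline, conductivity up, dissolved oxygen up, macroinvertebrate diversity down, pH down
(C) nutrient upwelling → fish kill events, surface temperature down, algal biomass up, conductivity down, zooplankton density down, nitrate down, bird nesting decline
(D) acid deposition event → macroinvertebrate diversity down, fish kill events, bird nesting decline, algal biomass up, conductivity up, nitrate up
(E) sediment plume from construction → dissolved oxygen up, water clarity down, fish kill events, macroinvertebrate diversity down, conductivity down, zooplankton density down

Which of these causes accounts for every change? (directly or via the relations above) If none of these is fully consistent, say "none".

Checking each candidate against the observations:
(A) groundwater intrusion — does not account for macroinvertebrate diversity down, bird nesting decline
(B) agricultural runoff — algal biomass up +; macroinvertebrate diversity down +; conductivity up +; nitrate down + (through pH down → nitrate down); zooplankton density down + (through pH down → nitrate down → surface temperature down → zooplankton density down); bird nesting decline +; fish kill events +
(C) nutrient upwelling — fails on macroinvertebrate diversity down, conductivity up (predicts conductivity down, not conductivity up)
(D) acid deposition event — fails on nitrate down, zooplankton density down (predicts nitrate up, not nitrate down)
(E) sediment plume from construction — algal biomass up -; macroinvertebrate diversity down +; conductivity up -; nitrate down -; zooplankton density down +; bird nesting decline -; fish kill events +
Only (B) is consistent with every observation.

B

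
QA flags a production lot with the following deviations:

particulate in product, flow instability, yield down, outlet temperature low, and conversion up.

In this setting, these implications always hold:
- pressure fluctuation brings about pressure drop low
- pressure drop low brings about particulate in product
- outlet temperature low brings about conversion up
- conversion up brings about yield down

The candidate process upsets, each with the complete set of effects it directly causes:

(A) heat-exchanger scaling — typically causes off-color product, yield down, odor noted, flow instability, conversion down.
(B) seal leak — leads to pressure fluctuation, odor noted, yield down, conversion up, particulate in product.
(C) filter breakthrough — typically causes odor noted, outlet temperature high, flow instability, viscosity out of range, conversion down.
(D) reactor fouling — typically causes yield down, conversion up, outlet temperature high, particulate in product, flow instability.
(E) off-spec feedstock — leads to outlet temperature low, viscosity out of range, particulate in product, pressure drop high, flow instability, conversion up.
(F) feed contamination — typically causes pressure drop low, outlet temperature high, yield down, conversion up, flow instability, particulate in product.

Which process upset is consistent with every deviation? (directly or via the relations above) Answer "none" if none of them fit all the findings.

E

Checking each candidate against the observations:
(A) heat-exchanger scaling — fails on particulate in product, outlet temperature low, conversion up (predicts conversion down, not conversion up)
(B) seal leak — particulate in product ✓; flow instability ✗; yield down ✓; outlet temperature low ✗; conversion up ✓
(C) filter breakthrough — fails on particulate in product, yield down, outlet temperature low, conversion up (predicts outlet temperature high, not outlet temperature low; predicts conversion down, not conversion up)
(D) reactor fouling — particulate in product ✓; flow instability ✓; yield down ✓; outlet temperature low ✗; conversion up ✓
(E) off-spec feedstock — particulate in product ✓; flow instability ✓; yield down ✓ (through conversion up → yield down); outlet temperature low ✓; conversion up ✓
(F) feed contamination — particulate in product ✓; flow instability ✓; yield down ✓; outlet temperature low ✗; conversion up ✓
(E) alone accounts for all the evidence.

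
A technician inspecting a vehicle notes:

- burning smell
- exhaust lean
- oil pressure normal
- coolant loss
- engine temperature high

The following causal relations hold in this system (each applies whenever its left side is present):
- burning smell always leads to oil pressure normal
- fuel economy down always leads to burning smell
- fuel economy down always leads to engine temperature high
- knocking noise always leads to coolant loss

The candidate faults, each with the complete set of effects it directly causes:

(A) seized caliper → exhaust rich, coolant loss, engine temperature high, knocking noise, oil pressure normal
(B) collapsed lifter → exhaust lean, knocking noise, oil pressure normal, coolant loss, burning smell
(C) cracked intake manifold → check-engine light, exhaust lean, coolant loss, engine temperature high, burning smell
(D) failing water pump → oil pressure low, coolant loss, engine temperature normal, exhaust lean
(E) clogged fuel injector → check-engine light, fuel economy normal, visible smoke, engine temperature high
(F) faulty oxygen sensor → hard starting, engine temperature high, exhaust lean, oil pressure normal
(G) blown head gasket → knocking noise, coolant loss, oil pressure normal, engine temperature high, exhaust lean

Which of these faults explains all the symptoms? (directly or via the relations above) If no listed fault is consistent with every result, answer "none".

Testing each hypothesis:
(A) seized caliper — burning smell miss; exhaust lean miss; oil pressure normal match; coolant loss match; engine temperature high match
(B) collapsed lifter — burning smell match; exhaust lean match; oil pressure normal match; coolant loss match; engine temperature high miss
(C) cracked intake manifold — accounts for every observation (oil pressure normal via burning smell → oil pressure normal)
(D) failing water pump — fails on burning smell, oil pressure normal, engine temperature high (predicts oil pressure low, not oil pressure normal; predicts engine temperature normal, not engine temperature high)
(E) clogged fuel injector — does not account for burning smell, exhaust lean, oil pressure normal, coolant loss
(F) faulty oxygen sensor — burning smell miss; exhaust lean match; oil pressure normal match; coolant loss miss; engine temperature high match
(G) blown head gasket — burning smell miss; exhaust lean match; oil pressure normal match; coolant loss match; engine temperature high match
(C) is the only candidate with no mismatches.

C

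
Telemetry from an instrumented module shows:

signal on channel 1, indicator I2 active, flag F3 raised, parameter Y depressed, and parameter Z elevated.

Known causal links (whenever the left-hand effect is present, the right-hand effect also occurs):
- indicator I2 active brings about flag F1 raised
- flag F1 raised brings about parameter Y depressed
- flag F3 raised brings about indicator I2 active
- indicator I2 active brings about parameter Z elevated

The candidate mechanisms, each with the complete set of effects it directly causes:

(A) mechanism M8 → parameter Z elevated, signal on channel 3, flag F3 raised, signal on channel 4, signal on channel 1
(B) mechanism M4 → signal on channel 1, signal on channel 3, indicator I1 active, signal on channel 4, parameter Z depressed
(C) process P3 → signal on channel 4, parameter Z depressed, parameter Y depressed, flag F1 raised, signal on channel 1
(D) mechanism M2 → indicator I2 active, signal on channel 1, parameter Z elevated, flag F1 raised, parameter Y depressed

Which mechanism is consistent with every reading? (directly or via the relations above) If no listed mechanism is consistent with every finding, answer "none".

A

Per-candidate check:
(A) mechanism M8 — signal on channel 1 ✓; indicator I2 active ✓ (by flag F3 raised → indicator I2 active); flag F3 raised ✓; parameter Y depressed ✓ (by flag F3 raised → indicator I2 active → flag F1 raised → parameter Y depressed); parameter Z elevated ✓
(B) mechanism M4 — fails on indicator I2 active, flag F3 raised, parameter Y depressed, parameter Z elevated (predicts parameter Z depressed, not parameter Z elevated)
(C) process P3 — fails on indicator I2 active, flag F3 raised, parameter Z elevated (predicts parameter Z depressed, not parameter Z elevated)
(D) mechanism M2 — signal on channel 1 ✓; indicator I2 active ✓; flag F3 raised ✗; parameter Y depressed ✓; parameter Z elevated ✓
(A) is the only candidate with no mismatches.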